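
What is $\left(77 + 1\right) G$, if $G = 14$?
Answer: $1092$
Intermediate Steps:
$\left(77 + 1\right) G = \left(77 + 1\right) 14 = 78 \cdot 14 = 1092$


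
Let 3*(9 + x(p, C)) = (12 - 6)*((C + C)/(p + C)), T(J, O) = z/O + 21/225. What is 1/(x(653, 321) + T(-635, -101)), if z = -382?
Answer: -3689025/14041216 ≈ -0.26273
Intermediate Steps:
T(J, O) = 7/75 - 382/O (T(J, O) = -382/O + 21/225 = -382/O + 21*(1/225) = -382/O + 7/75 = 7/75 - 382/O)
x(p, C) = -9 + 4*C/(C + p) (x(p, C) = -9 + ((12 - 6)*((C + C)/(p + C)))/3 = -9 + (6*((2*C)/(C + p)))/3 = -9 + (6*(2*C/(C + p)))/3 = -9 + (12*C/(C + p))/3 = -9 + 4*C/(C + p))
1/(x(653, 321) + T(-635, -101)) = 1/((-9*653 - 5*321)/(321 + 653) + (7/75 - 382/(-101))) = 1/((-5877 - 1605)/974 + (7/75 - 382*(-1/101))) = 1/((1/974)*(-7482) + (7/75 + 382/101)) = 1/(-3741/487 + 29357/7575) = 1/(-14041216/3689025) = -3689025/14041216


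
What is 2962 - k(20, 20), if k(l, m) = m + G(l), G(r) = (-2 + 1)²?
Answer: 2941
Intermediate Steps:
G(r) = 1 (G(r) = (-1)² = 1)
k(l, m) = 1 + m (k(l, m) = m + 1 = 1 + m)
2962 - k(20, 20) = 2962 - (1 + 20) = 2962 - 1*21 = 2962 - 21 = 2941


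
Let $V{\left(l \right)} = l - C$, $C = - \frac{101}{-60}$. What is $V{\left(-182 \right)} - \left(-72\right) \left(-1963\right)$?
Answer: $- \frac{8491181}{60} \approx -1.4152 \cdot 10^{5}$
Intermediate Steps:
$C = \frac{101}{60}$ ($C = \left(-101\right) \left(- \frac{1}{60}\right) = \frac{101}{60} \approx 1.6833$)
$V{\left(l \right)} = - \frac{101}{60} + l$ ($V{\left(l \right)} = l - \frac{101}{60} = - \frac{101}{60} + l$)
$V{\left(-182 \right)} - \left(-72\right) \left(-1963\right) = \left(- \frac{101}{60} - 182\right) - \left(-72\right) \left(-1963\right) = - \frac{11021}{60} - 141336 = - \frac{8491181}{60}$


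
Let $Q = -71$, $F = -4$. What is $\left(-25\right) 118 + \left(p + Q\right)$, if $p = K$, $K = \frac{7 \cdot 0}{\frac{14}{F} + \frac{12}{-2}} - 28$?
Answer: $-3049$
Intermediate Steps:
$K = -28$ ($K = \frac{7 \cdot 0}{\frac{14}{-4} + \frac{12}{-2}} - 28 = \frac{0}{14 \left(- \frac{1}{4}\right) + 12 \left(- \frac{1}{2}\right)} - 28 = \frac{0}{- \frac{7}{2} - 6} - 28 = \frac{0}{- \frac{19}{2}} - 28 = 0 \left(- \frac{2}{19}\right) - 28 = 0 - 28 = -28$)
$p = -28$
$\left(-25\right) 118 + \left(p + Q\right) = \left(-25\right) 118 - 99 = -2950 - 99 = -3049$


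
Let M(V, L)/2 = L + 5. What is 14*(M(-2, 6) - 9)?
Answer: 182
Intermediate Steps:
M(V, L) = 10 + 2*L (M(V, L) = 2*(L + 5) = 2*(5 + L) = 10 + 2*L)
14*(M(-2, 6) - 9) = 14*((10 + 2*6) - 9) = 14*((10 + 12) - 9) = 14*(22 - 9) = 14*13 = 182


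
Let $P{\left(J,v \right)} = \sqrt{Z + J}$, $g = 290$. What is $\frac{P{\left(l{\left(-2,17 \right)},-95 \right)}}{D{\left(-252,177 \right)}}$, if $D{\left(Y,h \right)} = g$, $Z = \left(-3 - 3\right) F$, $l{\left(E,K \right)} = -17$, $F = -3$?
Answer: $\frac{1}{290} \approx 0.0034483$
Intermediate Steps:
$Z = 18$ ($Z = \left(-3 - 3\right) \left(-3\right) = \left(-6\right) \left(-3\right) = 18$)
$D{\left(Y,h \right)} = 290$
$P{\left(J,v \right)} = \sqrt{18 + J}$
$\frac{P{\left(l{\left(-2,17 \right)},-95 \right)}}{D{\left(-252,177 \right)}} = \frac{\sqrt{18 - 17}}{290} = \sqrt{1} \cdot \frac{1}{290} = 1 \cdot \frac{1}{290} = \frac{1}{290}$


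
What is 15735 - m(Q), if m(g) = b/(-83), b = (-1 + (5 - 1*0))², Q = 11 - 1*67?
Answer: 1306021/83 ≈ 15735.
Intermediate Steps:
Q = -56 (Q = 11 - 67 = -56)
b = 16 (b = (-1 + (5 + 0))² = (-1 + 5)² = 4² = 16)
m(g) = -16/83 (m(g) = 16/(-83) = 16*(-1/83) = -16/83)
15735 - m(Q) = 15735 - 1*(-16/83) = 15735 + 16/83 = 1306021/83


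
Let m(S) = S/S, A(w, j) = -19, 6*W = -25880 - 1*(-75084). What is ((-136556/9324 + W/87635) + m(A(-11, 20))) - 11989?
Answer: -350263935613/29182455 ≈ -12003.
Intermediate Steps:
W = 24602/3 (W = (-25880 - 1*(-75084))/6 = (-25880 + 75084)/6 = (⅙)*49204 = 24602/3 ≈ 8200.7)
m(S) = 1
((-136556/9324 + W/87635) + m(A(-11, 20))) - 11989 = ((-136556/9324 + (24602/3)/87635) + 1) - 11989 = ((-136556*1/9324 + (24602/3)*(1/87635)) + 1) - 11989 = ((-4877/333 + 24602/262905) + 1) - 11989 = (-424665073/29182455 + 1) - 11989 = -395482618/29182455 - 11989 = -350263935613/29182455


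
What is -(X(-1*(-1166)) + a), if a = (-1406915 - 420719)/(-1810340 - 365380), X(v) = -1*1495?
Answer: 1625436883/1087860 ≈ 1494.2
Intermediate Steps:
X(v) = -1495
a = 913817/1087860 (a = -1827634/(-2175720) = -1827634*(-1/2175720) = 913817/1087860 ≈ 0.84001)
-(X(-1*(-1166)) + a) = -(-1495 + 913817/1087860) = -1*(-1625436883/1087860) = 1625436883/1087860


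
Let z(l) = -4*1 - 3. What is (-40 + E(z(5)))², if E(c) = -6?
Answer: 2116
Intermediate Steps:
z(l) = -7 (z(l) = -4 - 3 = -7)
(-40 + E(z(5)))² = (-40 - 6)² = (-46)² = 2116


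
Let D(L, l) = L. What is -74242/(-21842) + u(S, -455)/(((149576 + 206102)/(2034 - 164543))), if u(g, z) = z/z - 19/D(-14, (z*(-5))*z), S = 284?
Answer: 126276616495/54381032132 ≈ 2.3221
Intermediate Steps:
u(g, z) = 33/14 (u(g, z) = z/z - 19/(-14) = 1 - 19*(-1/14) = 1 + 19/14 = 33/14)
-74242/(-21842) + u(S, -455)/(((149576 + 206102)/(2034 - 164543))) = -74242/(-21842) + 33/(14*(((149576 + 206102)/(2034 - 164543)))) = -74242*(-1/21842) + 33/(14*((355678/(-162509)))) = 37121/10921 + 33/(14*((355678*(-1/162509)))) = 37121/10921 + 33/(14*(-355678/162509)) = 37121/10921 + (33/14)*(-162509/355678) = 37121/10921 - 5362797/4979492 = 126276616495/54381032132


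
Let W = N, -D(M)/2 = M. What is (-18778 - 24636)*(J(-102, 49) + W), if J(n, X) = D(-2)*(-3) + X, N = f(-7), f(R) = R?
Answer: -1302420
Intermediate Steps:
N = -7
D(M) = -2*M
W = -7
J(n, X) = -12 + X (J(n, X) = -2*(-2)*(-3) + X = 4*(-3) + X = -12 + X)
(-18778 - 24636)*(J(-102, 49) + W) = (-18778 - 24636)*((-12 + 49) - 7) = -43414*(37 - 7) = -43414*30 = -1302420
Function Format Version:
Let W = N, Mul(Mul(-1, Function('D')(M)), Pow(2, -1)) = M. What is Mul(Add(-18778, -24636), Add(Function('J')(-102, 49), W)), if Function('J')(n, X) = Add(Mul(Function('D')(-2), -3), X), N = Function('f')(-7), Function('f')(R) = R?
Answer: -1302420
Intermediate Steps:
N = -7
Function('D')(M) = Mul(-2, M)
W = -7
Function('J')(n, X) = Add(-12, X) (Function('J')(n, X) = Add(Mul(Mul(-2, -2), -3), X) = Add(Mul(4, -3), X) = Add(-12, X))
Mul(Add(-18778, -24636), Add(Function('J')(-102, 49), W)) = Mul(Add(-18778, -24636), Add(Add(-12, 49), -7)) = Mul(-43414, Add(37, -7)) = Mul(-43414, 30) = -1302420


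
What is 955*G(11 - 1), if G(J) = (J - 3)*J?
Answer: 66850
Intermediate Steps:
G(J) = J*(-3 + J) (G(J) = (-3 + J)*J = J*(-3 + J))
955*G(11 - 1) = 955*((11 - 1)*(-3 + (11 - 1))) = 955*(10*(-3 + 10)) = 955*(10*7) = 955*70 = 66850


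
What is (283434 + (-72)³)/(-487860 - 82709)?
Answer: 89814/570569 ≈ 0.15741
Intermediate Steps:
(283434 + (-72)³)/(-487860 - 82709) = (283434 - 373248)/(-570569) = -89814*(-1/570569) = 89814/570569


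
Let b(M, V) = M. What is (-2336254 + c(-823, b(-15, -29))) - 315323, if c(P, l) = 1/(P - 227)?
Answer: -2784155851/1050 ≈ -2.6516e+6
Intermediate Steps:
c(P, l) = 1/(-227 + P)
(-2336254 + c(-823, b(-15, -29))) - 315323 = (-2336254 + 1/(-227 - 823)) - 315323 = (-2336254 + 1/(-1050)) - 315323 = (-2336254 - 1/1050) - 315323 = -2453066701/1050 - 315323 = -2784155851/1050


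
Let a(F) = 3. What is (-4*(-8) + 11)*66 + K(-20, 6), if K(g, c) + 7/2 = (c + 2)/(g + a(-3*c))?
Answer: 96357/34 ≈ 2834.0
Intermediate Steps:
K(g, c) = -7/2 + (2 + c)/(3 + g) (K(g, c) = -7/2 + (c + 2)/(g + 3) = -7/2 + (2 + c)/(3 + g))
(-4*(-8) + 11)*66 + K(-20, 6) = (-4*(-8) + 11)*66 + (-17 - 7*(-20) + 2*6)/(2*(3 - 20)) = (32 + 11)*66 + (½)*(-17 + 140 + 12)/(-17) = 43*66 + (½)*(-1/17)*135 = 2838 - 135/34 = 96357/34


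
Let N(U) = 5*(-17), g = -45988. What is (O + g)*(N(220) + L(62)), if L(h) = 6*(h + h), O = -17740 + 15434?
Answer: -31825746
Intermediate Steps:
N(U) = -85
O = -2306
L(h) = 12*h (L(h) = 6*(2*h) = 12*h)
(O + g)*(N(220) + L(62)) = (-2306 - 45988)*(-85 + 12*62) = -48294*(-85 + 744) = -48294*659 = -31825746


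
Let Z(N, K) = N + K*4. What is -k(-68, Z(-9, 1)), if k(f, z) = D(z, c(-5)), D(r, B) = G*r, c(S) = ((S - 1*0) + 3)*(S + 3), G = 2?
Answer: 10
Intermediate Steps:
Z(N, K) = N + 4*K
c(S) = (3 + S)**2 (c(S) = ((S + 0) + 3)*(3 + S) = (S + 3)*(3 + S) = (3 + S)*(3 + S) = (3 + S)**2)
D(r, B) = 2*r
k(f, z) = 2*z
-k(-68, Z(-9, 1)) = -2*(-9 + 4*1) = -2*(-9 + 4) = -2*(-5) = -1*(-10) = 10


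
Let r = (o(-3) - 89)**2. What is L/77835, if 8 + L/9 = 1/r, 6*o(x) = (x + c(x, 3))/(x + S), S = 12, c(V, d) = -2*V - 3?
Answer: -190101/205510345 ≈ -0.00092502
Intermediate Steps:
c(V, d) = -3 - 2*V
o(x) = (-3 - x)/(6*(12 + x)) (o(x) = ((x + (-3 - 2*x))/(x + 12))/6 = ((-3 - x)/(12 + x))/6 = (-3 - x)/(6*(12 + x)))
r = 7921 (r = ((-3 - 1*(-3))/(6*(12 - 3)) - 89)**2 = ((1/6)*(-3 + 3)/9 - 89)**2 = ((1/6)*(1/9)*0 - 89)**2 = (0 - 89)**2 = (-89)**2 = 7921)
L = -570303/7921 (L = -72 + 9/7921 = -570303/7921 ≈ -71.999)
L/77835 = -570303/7921/77835 = -570303/7921*1/77835 = -190101/205510345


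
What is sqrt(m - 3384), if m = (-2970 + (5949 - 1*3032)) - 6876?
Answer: I*sqrt(10313) ≈ 101.55*I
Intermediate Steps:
m = -6929 (m = (-2970 + (5949 - 3032)) - 6876 = (-2970 + 2917) - 6876 = -53 - 6876 = -6929)
sqrt(m - 3384) = sqrt(-6929 - 3384) = sqrt(-10313) = I*sqrt(10313)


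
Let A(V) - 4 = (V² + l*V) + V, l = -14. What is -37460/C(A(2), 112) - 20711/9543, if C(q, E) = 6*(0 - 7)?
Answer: 59435153/66801 ≈ 889.73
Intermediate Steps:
A(V) = 4 + V² - 13*V (A(V) = 4 + ((V² - 14*V) + V) = 4 + (V² - 13*V) = 4 + V² - 13*V)
C(q, E) = -42 (C(q, E) = 6*(-7) = -42)
-37460/C(A(2), 112) - 20711/9543 = -37460/(-42) - 20711/9543 = -37460*(-1/42) - 20711*1/9543 = 18730/21 - 20711/9543 = 59435153/66801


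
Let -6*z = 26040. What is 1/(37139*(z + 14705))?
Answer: 1/384945735 ≈ 2.5978e-9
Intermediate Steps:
z = -4340 (z = -⅙*26040 = -4340)
1/(37139*(z + 14705)) = 1/(37139*(-4340 + 14705)) = (1/37139)/10365 = (1/37139)*(1/10365) = 1/384945735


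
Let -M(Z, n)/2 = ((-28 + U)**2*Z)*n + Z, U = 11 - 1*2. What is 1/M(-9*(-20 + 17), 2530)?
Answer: -1/49319874 ≈ -2.0276e-8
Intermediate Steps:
U = 9 (U = 11 - 2 = 9)
M(Z, n) = -2*Z - 722*Z*n (M(Z, n) = -2*(((-28 + 9)**2*Z)*n + Z) = -2*(((-19)**2*Z)*n + Z) = -2*((361*Z)*n + Z) = -2*(361*Z*n + Z) = -2*(Z + 361*Z*n) = -2*Z - 722*Z*n)
1/M(-9*(-20 + 17), 2530) = 1/(-2*(-9*(-20 + 17))*(1 + 361*2530)) = 1/(-2*(-9*(-3))*(1 + 913330)) = 1/(-2*27*913331) = 1/(-49319874) = -1/49319874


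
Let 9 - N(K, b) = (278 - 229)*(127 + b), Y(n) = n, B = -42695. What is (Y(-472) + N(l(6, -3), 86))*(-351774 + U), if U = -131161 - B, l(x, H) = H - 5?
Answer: 4798616000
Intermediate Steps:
l(x, H) = -5 + H
U = -88466 (U = -131161 - 1*(-42695) = -131161 + 42695 = -88466)
N(K, b) = -6214 - 49*b (N(K, b) = 9 - (278 - 229)*(127 + b) = 9 - 49*(127 + b) = 9 - (6223 + 49*b) = 9 + (-6223 - 49*b) = -6214 - 49*b)
(Y(-472) + N(l(6, -3), 86))*(-351774 + U) = (-472 + (-6214 - 49*86))*(-351774 - 88466) = (-472 + (-6214 - 4214))*(-440240) = (-472 - 10428)*(-440240) = -10900*(-440240) = 4798616000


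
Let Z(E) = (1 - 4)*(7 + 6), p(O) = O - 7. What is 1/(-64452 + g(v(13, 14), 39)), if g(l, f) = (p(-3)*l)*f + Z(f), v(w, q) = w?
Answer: -1/69561 ≈ -1.4376e-5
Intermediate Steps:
p(O) = -7 + O
Z(E) = -39 (Z(E) = -3*13 = -39)
g(l, f) = -39 - 10*f*l (g(l, f) = ((-7 - 3)*l)*f - 39 = (-10*l)*f - 39 = -10*f*l - 39 = -39 - 10*f*l)
1/(-64452 + g(v(13, 14), 39)) = 1/(-64452 + (-39 - 10*39*13)) = 1/(-64452 + (-39 - 5070)) = 1/(-64452 - 5109) = 1/(-69561) = -1/69561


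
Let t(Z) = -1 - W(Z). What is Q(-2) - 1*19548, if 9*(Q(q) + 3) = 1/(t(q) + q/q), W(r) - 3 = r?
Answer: -175960/9 ≈ -19551.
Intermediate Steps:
W(r) = 3 + r
t(Z) = -4 - Z (t(Z) = -1 - (3 + Z) = -1 + (-3 - Z) = -4 - Z)
Q(q) = -3 + 1/(9*(-3 - q)) (Q(q) = -3 + 1/(9*((-4 - q) + q/q)) = -3 + 1/(9*((-4 - q) + 1)) = -3 + 1/(9*(-3 - q)))
Q(-2) - 1*19548 = (-82 - 27*(-2))/(9*(3 - 2)) - 1*19548 = (⅑)*(-82 + 54)/1 - 19548 = (⅑)*1*(-28) - 19548 = -28/9 - 19548 = -175960/9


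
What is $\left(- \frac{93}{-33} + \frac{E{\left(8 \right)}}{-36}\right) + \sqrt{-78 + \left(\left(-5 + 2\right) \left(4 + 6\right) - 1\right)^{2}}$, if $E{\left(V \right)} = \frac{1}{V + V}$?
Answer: $\frac{17845}{6336} + \sqrt{883} \approx 32.532$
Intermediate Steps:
$E{\left(V \right)} = \frac{1}{2 V}$
$\left(- \frac{93}{-33} + \frac{E{\left(8 \right)}}{-36}\right) + \sqrt{-78 + \left(\left(-5 + 2\right) \left(4 + 6\right) - 1\right)^{2}} = \left(- \frac{93}{-33} + \frac{\frac{1}{2} \cdot \frac{1}{8}}{-36}\right) + \sqrt{-78 + \left(\left(-5 + 2\right) \left(4 + 6\right) - 1\right)^{2}} = \left(\left(-93\right) \left(- \frac{1}{33}\right) + \frac{1}{2} \cdot \frac{1}{8} \left(- \frac{1}{36}\right)\right) + \sqrt{-78 + \left(\left(-3\right) 10 - 1\right)^{2}} = \left(\frac{31}{11} + \frac{1}{16} \left(- \frac{1}{36}\right)\right) + \sqrt{-78 + \left(-30 - 1\right)^{2}} = \left(\frac{31}{11} - \frac{1}{576}\right) + \sqrt{-78 + \left(-31\right)^{2}} = \frac{17845}{6336} + \sqrt{-78 + 961} = \frac{17845}{6336} + \sqrt{883}$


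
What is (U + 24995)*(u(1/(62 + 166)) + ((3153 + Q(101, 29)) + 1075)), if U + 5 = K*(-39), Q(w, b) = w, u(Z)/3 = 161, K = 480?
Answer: 30171240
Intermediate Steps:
u(Z) = 483 (u(Z) = 3*161 = 483)
U = -18725 (U = -5 + 480*(-39) = -5 - 18720 = -18725)
(U + 24995)*(u(1/(62 + 166)) + ((3153 + Q(101, 29)) + 1075)) = (-18725 + 24995)*(483 + ((3153 + 101) + 1075)) = 6270*(483 + (3254 + 1075)) = 6270*(483 + 4329) = 6270*4812 = 30171240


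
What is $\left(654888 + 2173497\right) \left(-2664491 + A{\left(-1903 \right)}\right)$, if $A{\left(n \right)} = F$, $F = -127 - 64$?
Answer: $-7536746598570$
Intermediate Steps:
$F = -191$
$A{\left(n \right)} = -191$
$\left(654888 + 2173497\right) \left(-2664491 + A{\left(-1903 \right)}\right) = \left(654888 + 2173497\right) \left(-2664491 - 191\right) = 2828385 \left(-2664682\right) = -7536746598570$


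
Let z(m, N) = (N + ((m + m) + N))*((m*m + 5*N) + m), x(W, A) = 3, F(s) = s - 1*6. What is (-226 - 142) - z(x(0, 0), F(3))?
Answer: -368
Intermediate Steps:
F(s) = -6 + s (F(s) = s - 6 = -6 + s)
z(m, N) = (2*N + 2*m)*(m + m² + 5*N) (z(m, N) = (N + (2*m + N))*((m² + 5*N) + m) = (N + (N + 2*m))*(m + m² + 5*N) = (2*N + 2*m)*(m + m² + 5*N))
(-226 - 142) - z(x(0, 0), F(3)) = (-226 - 142) - (2*3² + 2*3³ + 10*(-6 + 3)² + 2*(-6 + 3)*3² + 12*(-6 + 3)*3) = -368 - (2*9 + 2*27 + 10*(-3)² + 2*(-3)*9 + 12*(-3)*3) = -368 - (18 + 54 + 10*9 - 54 - 108) = -368 - (18 + 54 + 90 - 54 - 108) = -368 - 1*0 = -368 + 0 = -368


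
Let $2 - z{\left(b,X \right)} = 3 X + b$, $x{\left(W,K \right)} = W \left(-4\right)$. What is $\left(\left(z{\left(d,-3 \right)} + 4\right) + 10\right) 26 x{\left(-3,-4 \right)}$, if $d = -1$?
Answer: $8112$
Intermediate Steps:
$x{\left(W,K \right)} = - 4 W$
$z{\left(b,X \right)} = 2 - b - 3 X$ ($z{\left(b,X \right)} = 2 - \left(3 X + b\right) = 2 - \left(b + 3 X\right) = 2 - b - 3 X$)
$\left(\left(z{\left(d,-3 \right)} + 4\right) + 10\right) 26 x{\left(-3,-4 \right)} = \left(\left(\left(2 - -1 - -9\right) + 4\right) + 10\right) 26 \left(\left(-4\right) \left(-3\right)\right) = \left(\left(\left(2 + 1 + 9\right) + 4\right) + 10\right) 26 \cdot 12 = \left(\left(12 + 4\right) + 10\right) 26 \cdot 12 = \left(16 + 10\right) 26 \cdot 12 = 26 \cdot 26 \cdot 12 = 676 \cdot 12 = 8112$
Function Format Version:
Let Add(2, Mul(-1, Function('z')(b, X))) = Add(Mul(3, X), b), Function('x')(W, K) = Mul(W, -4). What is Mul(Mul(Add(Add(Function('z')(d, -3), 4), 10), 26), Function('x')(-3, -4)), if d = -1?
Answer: 8112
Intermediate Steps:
Function('x')(W, K) = Mul(-4, W)
Function('z')(b, X) = Add(2, Mul(-1, b), Mul(-3, X)) (Function('z')(b, X) = Add(2, Mul(-1, Add(Mul(3, X), b))) = Add(2, Mul(-1, Add(b, Mul(3, X)))) = Add(2, Add(Mul(-1, b), Mul(-3, X))) = Add(2, Mul(-1, b), Mul(-3, X)))
Mul(Mul(Add(Add(Function('z')(d, -3), 4), 10), 26), Function('x')(-3, -4)) = Mul(Mul(Add(Add(Add(2, Mul(-1, -1), Mul(-3, -3)), 4), 10), 26), Mul(-4, -3)) = Mul(Mul(Add(Add(Add(2, 1, 9), 4), 10), 26), 12) = Mul(Mul(Add(Add(12, 4), 10), 26), 12) = Mul(Mul(Add(16, 10), 26), 12) = Mul(Mul(26, 26), 12) = Mul(676, 12) = 8112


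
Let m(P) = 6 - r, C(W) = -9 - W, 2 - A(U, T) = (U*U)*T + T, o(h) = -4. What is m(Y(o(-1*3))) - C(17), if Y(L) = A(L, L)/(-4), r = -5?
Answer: 37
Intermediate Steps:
A(U, T) = 2 - T - T*U² (A(U, T) = 2 - ((U*U)*T + T) = 2 - (U²*T + T) = 2 - (T*U² + T) = 2 - (T + T*U²) = 2 + (-T - T*U²) = 2 - T - T*U²)
Y(L) = -½ + L/4 + L³/4 (Y(L) = (2 - L - L*L²)/(-4) = (2 - L - L³)*(-¼) = -½ + L/4 + L³/4)
m(P) = 11 (m(P) = 6 - 1*(-5) = 6 + 5 = 11)
m(Y(o(-1*3))) - C(17) = 11 - (-9 - 1*17) = 11 - (-9 - 17) = 11 - 1*(-26) = 11 + 26 = 37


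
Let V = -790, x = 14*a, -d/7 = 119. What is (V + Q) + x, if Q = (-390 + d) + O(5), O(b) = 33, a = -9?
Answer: -2106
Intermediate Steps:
d = -833 (d = -7*119 = -833)
x = -126 (x = 14*(-9) = -126)
Q = -1190 (Q = (-390 - 833) + 33 = -1223 + 33 = -1190)
(V + Q) + x = (-790 - 1190) - 126 = -1980 - 126 = -2106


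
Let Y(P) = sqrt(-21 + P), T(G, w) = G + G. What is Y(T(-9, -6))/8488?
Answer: I*sqrt(39)/8488 ≈ 0.00073574*I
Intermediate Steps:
T(G, w) = 2*G
Y(T(-9, -6))/8488 = sqrt(-21 + 2*(-9))/8488 = sqrt(-21 - 18)*(1/8488) = sqrt(-39)*(1/8488) = (I*sqrt(39))*(1/8488) = I*sqrt(39)/8488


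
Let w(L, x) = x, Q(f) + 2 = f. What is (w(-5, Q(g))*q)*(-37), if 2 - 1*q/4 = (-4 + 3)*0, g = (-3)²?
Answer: -2072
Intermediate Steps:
g = 9
Q(f) = -2 + f
q = 8 (q = 8 - 4*(-4 + 3)*0 = 8 - (-4)*0 = 8 - 4*0 = 8 + 0 = 8)
(w(-5, Q(g))*q)*(-37) = ((-2 + 9)*8)*(-37) = (7*8)*(-37) = 56*(-37) = -2072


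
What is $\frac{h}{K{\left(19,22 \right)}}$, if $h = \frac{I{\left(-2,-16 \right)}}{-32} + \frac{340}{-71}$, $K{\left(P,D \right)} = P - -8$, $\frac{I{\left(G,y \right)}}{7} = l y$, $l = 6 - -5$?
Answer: $\frac{4787}{3834} \approx 1.2486$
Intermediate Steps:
$l = 11$ ($l = 6 + 5 = 11$)
$I{\left(G,y \right)} = 77 y$ ($I{\left(G,y \right)} = 7 \cdot 11 y = 77 y$)
$K{\left(P,D \right)} = 8 + P$ ($K{\left(P,D \right)} = P + 8 = 8 + P$)
$h = \frac{4787}{142}$ ($h = \frac{77 \left(-16\right)}{-32} + \frac{340}{-71} = \left(-1232\right) \left(- \frac{1}{32}\right) + 340 \left(- \frac{1}{71}\right) = \frac{77}{2} - \frac{340}{71} = \frac{4787}{142} \approx 33.711$)
$\frac{h}{K{\left(19,22 \right)}} = \frac{4787}{142 \left(8 + 19\right)} = \frac{4787}{142 \cdot 27} = \frac{4787}{142} \cdot \frac{1}{27} = \frac{4787}{3834}$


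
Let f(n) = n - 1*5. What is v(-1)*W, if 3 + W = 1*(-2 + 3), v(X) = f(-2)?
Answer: 14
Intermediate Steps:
f(n) = -5 + n (f(n) = n - 5 = -5 + n)
v(X) = -7 (v(X) = -5 - 2 = -7)
W = -2 (W = -3 + 1*(-2 + 3) = -3 + 1*1 = -3 + 1 = -2)
v(-1)*W = -7*(-2) = 14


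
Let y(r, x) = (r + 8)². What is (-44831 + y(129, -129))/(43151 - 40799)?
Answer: -13031/1176 ≈ -11.081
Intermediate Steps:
y(r, x) = (8 + r)²
(-44831 + y(129, -129))/(43151 - 40799) = (-44831 + (8 + 129)²)/(43151 - 40799) = (-44831 + 137²)/2352 = (-44831 + 18769)*(1/2352) = -26062*1/2352 = -13031/1176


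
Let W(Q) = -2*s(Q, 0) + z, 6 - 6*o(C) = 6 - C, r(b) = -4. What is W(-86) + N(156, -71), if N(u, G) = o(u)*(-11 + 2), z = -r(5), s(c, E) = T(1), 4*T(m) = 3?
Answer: -463/2 ≈ -231.50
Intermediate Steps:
T(m) = ¾ (T(m) = (¼)*3 = ¾)
o(C) = C/6 (o(C) = 1 - (6 - C)/6 = 1 + (-1 + C/6) = C/6)
s(c, E) = ¾
z = 4 (z = -1*(-4) = 4)
N(u, G) = -3*u/2 (N(u, G) = (u/6)*(-11 + 2) = (u/6)*(-9) = -3*u/2)
W(Q) = 5/2 (W(Q) = -2*¾ + 4 = -3/2 + 4 = 5/2)
W(-86) + N(156, -71) = 5/2 - 3/2*156 = 5/2 - 234 = -463/2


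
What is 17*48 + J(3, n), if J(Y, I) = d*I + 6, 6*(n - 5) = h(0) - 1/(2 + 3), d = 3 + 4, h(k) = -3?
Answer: 12799/15 ≈ 853.27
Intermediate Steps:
d = 7
n = 67/15 (n = 5 + (-3 - 1/(2 + 3))/6 = 5 + (-3 - 1/5)/6 = 5 + (-3 - 1*⅕)/6 = 5 + (-3 - ⅕)/6 = 5 + (⅙)*(-16/5) = 5 - 8/15 = 67/15 ≈ 4.4667)
J(Y, I) = 6 + 7*I (J(Y, I) = 7*I + 6 = 6 + 7*I)
17*48 + J(3, n) = 17*48 + (6 + 7*(67/15)) = 816 + (6 + 469/15) = 816 + 559/15 = 12799/15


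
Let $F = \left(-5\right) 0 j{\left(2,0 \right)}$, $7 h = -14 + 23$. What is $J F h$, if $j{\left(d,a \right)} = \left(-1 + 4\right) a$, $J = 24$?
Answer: $0$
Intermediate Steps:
$j{\left(d,a \right)} = 3 a$
$h = \frac{9}{7}$ ($h = \frac{-14 + 23}{7} = \frac{1}{7} \cdot 9 = \frac{9}{7} \approx 1.2857$)
$F = 0$ ($F = \left(-5\right) 0 \cdot 3 \cdot 0 = 0 \cdot 0 = 0$)
$J F h = 24 \cdot 0 \cdot \frac{9}{7} = 0 \cdot \frac{9}{7} = 0$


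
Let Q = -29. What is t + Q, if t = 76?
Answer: 47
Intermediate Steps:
t + Q = 76 - 29 = 47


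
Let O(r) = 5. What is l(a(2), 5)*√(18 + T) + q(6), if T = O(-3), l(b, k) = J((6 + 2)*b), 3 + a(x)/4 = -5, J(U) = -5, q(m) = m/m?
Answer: 1 - 5*√23 ≈ -22.979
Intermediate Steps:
q(m) = 1
a(x) = -32 (a(x) = -12 + 4*(-5) = -12 - 20 = -32)
l(b, k) = -5
T = 5
l(a(2), 5)*√(18 + T) + q(6) = -5*√(18 + 5) + 1 = -5*√23 + 1 = 1 - 5*√23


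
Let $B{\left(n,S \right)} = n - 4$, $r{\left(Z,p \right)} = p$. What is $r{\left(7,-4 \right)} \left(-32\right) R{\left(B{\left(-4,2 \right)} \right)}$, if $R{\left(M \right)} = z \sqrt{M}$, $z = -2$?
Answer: $- 512 i \sqrt{2} \approx - 724.08 i$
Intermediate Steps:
$B{\left(n,S \right)} = -4 + n$ ($B{\left(n,S \right)} = n - 4 = -4 + n$)
$R{\left(M \right)} = - 2 \sqrt{M}$
$r{\left(7,-4 \right)} \left(-32\right) R{\left(B{\left(-4,2 \right)} \right)} = \left(-4\right) \left(-32\right) \left(- 2 \sqrt{-4 - 4}\right) = 128 \left(- 2 \sqrt{-8}\right) = 128 \left(- 2 \cdot 2 i \sqrt{2}\right) = 128 \left(- 4 i \sqrt{2}\right) = - 512 i \sqrt{2}$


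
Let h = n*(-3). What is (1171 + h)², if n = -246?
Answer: 3644281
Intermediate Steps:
h = 738 (h = -246*(-3) = 738)
(1171 + h)² = (1171 + 738)² = 1909² = 3644281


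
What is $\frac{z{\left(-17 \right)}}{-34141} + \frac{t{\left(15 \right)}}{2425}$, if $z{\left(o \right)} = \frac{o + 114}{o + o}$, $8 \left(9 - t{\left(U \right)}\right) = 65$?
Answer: $\frac{5003679}{11259701800} \approx 0.00044439$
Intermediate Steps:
$t{\left(U \right)} = \frac{7}{8}$ ($t{\left(U \right)} = 9 - \frac{65}{8} = \frac{7}{8}$)
$z{\left(o \right)} = \frac{114 + o}{2 o}$
$\frac{z{\left(-17 \right)}}{-34141} + \frac{t{\left(15 \right)}}{2425} = \frac{\frac{1}{2} \frac{1}{-17} \left(114 - 17\right)}{-34141} + \frac{7}{8 \cdot 2425} = \frac{1}{2} \left(- \frac{1}{17}\right) 97 \left(- \frac{1}{34141}\right) + \frac{7}{8} \cdot \frac{1}{2425} = \left(- \frac{97}{34}\right) \left(- \frac{1}{34141}\right) + \frac{7}{19400} = \frac{97}{1160794} + \frac{7}{19400} = \frac{5003679}{11259701800}$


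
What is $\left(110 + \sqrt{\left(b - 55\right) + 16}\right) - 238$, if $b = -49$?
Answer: $-128 + 2 i \sqrt{22} \approx -128.0 + 9.3808 i$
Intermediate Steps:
$\left(110 + \sqrt{\left(b - 55\right) + 16}\right) - 238 = \left(110 + \sqrt{\left(-49 - 55\right) + 16}\right) - 238 = \left(110 + \sqrt{-104 + 16}\right) - 238 = \left(110 + \sqrt{-88}\right) - 238 = \left(110 + 2 i \sqrt{22}\right) - 238 = -128 + 2 i \sqrt{22}$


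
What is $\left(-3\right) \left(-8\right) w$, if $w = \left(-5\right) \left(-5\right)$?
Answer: $600$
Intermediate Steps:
$w = 25$
$\left(-3\right) \left(-8\right) w = \left(-3\right) \left(-8\right) 25 = 24 \cdot 25 = 600$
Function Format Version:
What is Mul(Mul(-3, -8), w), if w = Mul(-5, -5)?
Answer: 600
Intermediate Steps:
w = 25
Mul(Mul(-3, -8), w) = Mul(Mul(-3, -8), 25) = Mul(24, 25) = 600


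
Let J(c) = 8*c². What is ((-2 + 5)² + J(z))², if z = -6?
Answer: 88209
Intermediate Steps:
((-2 + 5)² + J(z))² = ((-2 + 5)² + 8*(-6)²)² = (3² + 8*36)² = (9 + 288)² = 297² = 88209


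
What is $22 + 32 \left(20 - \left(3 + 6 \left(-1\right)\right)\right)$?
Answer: $758$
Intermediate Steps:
$22 + 32 \left(20 - \left(3 + 6 \left(-1\right)\right)\right) = 22 + 32 \left(20 - \left(3 - 6\right)\right) = 22 + 32 \left(20 - -3\right) = 22 + 32 \left(20 + 3\right) = 22 + 32 \cdot 23 = 22 + 736 = 758$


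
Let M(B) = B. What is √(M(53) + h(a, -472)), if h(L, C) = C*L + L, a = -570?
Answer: √268523 ≈ 518.19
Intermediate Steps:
h(L, C) = L + C*L
√(M(53) + h(a, -472)) = √(53 - 570*(1 - 472)) = √(53 - 570*(-471)) = √(53 + 268470) = √268523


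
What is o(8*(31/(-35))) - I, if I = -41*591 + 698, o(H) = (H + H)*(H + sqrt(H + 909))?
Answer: 28950933/1225 - 496*sqrt(1104845)/1225 ≈ 23208.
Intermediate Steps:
o(H) = 2*H*(H + sqrt(909 + H)) (o(H) = (2*H)*(H + sqrt(909 + H)) = 2*H*(H + sqrt(909 + H)))
I = -23533 (I = -24231 + 698 = -23533)
o(8*(31/(-35))) - I = 2*(8*(31/(-35)))*(8*(31/(-35)) + sqrt(909 + 8*(31/(-35)))) - 1*(-23533) = 2*(8*(31*(-1/35)))*(8*(31*(-1/35)) + sqrt(909 + 8*(31*(-1/35)))) + 23533 = 2*(8*(-31/35))*(8*(-31/35) + sqrt(909 + 8*(-31/35))) + 23533 = 2*(-248/35)*(-248/35 + sqrt(909 - 248/35)) + 23533 = 2*(-248/35)*(-248/35 + sqrt(31567/35)) + 23533 = 2*(-248/35)*(-248/35 + sqrt(1104845)/35) + 23533 = (123008/1225 - 496*sqrt(1104845)/1225) + 23533 = 28950933/1225 - 496*sqrt(1104845)/1225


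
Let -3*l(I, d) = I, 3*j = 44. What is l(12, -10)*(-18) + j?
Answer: 260/3 ≈ 86.667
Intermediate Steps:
j = 44/3 (j = (1/3)*44 = 44/3 ≈ 14.667)
l(I, d) = -I/3
l(12, -10)*(-18) + j = -1/3*12*(-18) + 44/3 = -4*(-18) + 44/3 = 72 + 44/3 = 260/3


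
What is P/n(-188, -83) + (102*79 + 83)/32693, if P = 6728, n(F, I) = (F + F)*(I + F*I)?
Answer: 5911258854/23849118491 ≈ 0.24786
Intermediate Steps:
n(F, I) = 2*F*(I + F*I) (n(F, I) = (2*F)*(I + F*I) = 2*F*(I + F*I))
P/n(-188, -83) + (102*79 + 83)/32693 = 6728/((2*(-188)*(-83)*(1 - 188))) + (102*79 + 83)/32693 = 6728/((2*(-188)*(-83)*(-187))) + (8058 + 83)*(1/32693) = 6728/(-5835896) + 8141*(1/32693) = 6728*(-1/5835896) + 8141/32693 = -841/729487 + 8141/32693 = 5911258854/23849118491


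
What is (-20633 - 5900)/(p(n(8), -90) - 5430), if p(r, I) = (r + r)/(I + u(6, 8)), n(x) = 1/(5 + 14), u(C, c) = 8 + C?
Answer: 19156826/3920461 ≈ 4.8864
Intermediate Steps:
n(x) = 1/19
p(r, I) = 2*r/(14 + I) (p(r, I) = (r + r)/(I + (8 + 6)) = (2*r)/(I + 14) = (2*r)/(14 + I) = 2*r/(14 + I))
(-20633 - 5900)/(p(n(8), -90) - 5430) = (-20633 - 5900)/(2*(1/19)/(14 - 90) - 5430) = -26533/(2*(1/19)/(-76) - 5430) = -26533/(2*(1/19)*(-1/76) - 5430) = -26533/(-1/722 - 5430) = -26533/(-3920461/722) = -26533*(-722/3920461) = 19156826/3920461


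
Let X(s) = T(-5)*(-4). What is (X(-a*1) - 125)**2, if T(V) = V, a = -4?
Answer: 11025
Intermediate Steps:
X(s) = 20 (X(s) = -5*(-4) = 20)
(X(-a*1) - 125)**2 = (20 - 125)**2 = (-105)**2 = 11025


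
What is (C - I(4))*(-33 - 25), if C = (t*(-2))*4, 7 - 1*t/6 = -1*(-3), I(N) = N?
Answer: 11368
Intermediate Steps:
t = 24 (t = 42 - (-6)*(-3) = 42 - 6*3 = 42 - 18 = 24)
C = -192 (C = (24*(-2))*4 = -48*4 = -192)
(C - I(4))*(-33 - 25) = (-192 - 1*4)*(-33 - 25) = (-192 - 4)*(-58) = -196*(-58) = 11368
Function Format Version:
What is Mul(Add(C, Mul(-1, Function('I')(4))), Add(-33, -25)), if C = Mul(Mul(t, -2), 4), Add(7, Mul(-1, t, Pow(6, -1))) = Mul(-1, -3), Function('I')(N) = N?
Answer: 11368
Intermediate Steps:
t = 24 (t = Add(42, Mul(-6, Mul(-1, -3))) = Add(42, Mul(-6, 3)) = Add(42, -18) = 24)
C = -192 (C = Mul(Mul(24, -2), 4) = Mul(-48, 4) = -192)
Mul(Add(C, Mul(-1, Function('I')(4))), Add(-33, -25)) = Mul(Add(-192, Mul(-1, 4)), Add(-33, -25)) = Mul(Add(-192, -4), -58) = Mul(-196, -58) = 11368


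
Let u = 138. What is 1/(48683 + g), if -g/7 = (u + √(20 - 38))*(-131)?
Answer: 175229/30720338443 - 2751*I*√2/30720338443 ≈ 5.704e-6 - 1.2664e-7*I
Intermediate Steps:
g = 126546 + 2751*I*√2 (g = -7*(138 + √(20 - 38))*(-131) = -7*(138 + √(-18))*(-131) = -7*(138 + 3*I*√2)*(-131) = -7*(-18078 - 393*I*√2) = 126546 + 2751*I*√2 ≈ 1.2655e+5 + 3890.5*I)
1/(48683 + g) = 1/(48683 + (126546 + 2751*I*√2)) = 1/(175229 + 2751*I*√2)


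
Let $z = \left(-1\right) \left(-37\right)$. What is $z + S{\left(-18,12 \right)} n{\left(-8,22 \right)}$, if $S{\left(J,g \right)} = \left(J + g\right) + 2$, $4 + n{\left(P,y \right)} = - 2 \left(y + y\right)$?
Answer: $405$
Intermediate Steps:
$n{\left(P,y \right)} = -4 - 4 y$ ($n{\left(P,y \right)} = -4 - 2 \left(y + y\right) = -4 - 2 \cdot 2 y = -4 - 4 y$)
$z = 37$
$S{\left(J,g \right)} = 2 + J + g$
$z + S{\left(-18,12 \right)} n{\left(-8,22 \right)} = 37 + \left(2 - 18 + 12\right) \left(-4 - 88\right) = 37 - 4 \left(-4 - 88\right) = 37 - -368 = 37 + 368 = 405$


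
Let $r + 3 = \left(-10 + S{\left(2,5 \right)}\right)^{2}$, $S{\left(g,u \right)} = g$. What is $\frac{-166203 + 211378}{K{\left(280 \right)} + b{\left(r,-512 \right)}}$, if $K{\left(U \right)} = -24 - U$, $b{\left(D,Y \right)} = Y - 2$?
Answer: $- \frac{45175}{818} \approx -55.226$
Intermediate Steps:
$r = 61$ ($r = -3 + \left(-10 + 2\right)^{2} = -3 + \left(-8\right)^{2} = -3 + 64 = 61$)
$b{\left(D,Y \right)} = -2 + Y$ ($b{\left(D,Y \right)} = Y - 2 = -2 + Y$)
$\frac{-166203 + 211378}{K{\left(280 \right)} + b{\left(r,-512 \right)}} = \frac{-166203 + 211378}{\left(-24 - 280\right) - 514} = \frac{45175}{\left(-24 - 280\right) - 514} = \frac{45175}{-304 - 514} = \frac{45175}{-818} = 45175 \left(- \frac{1}{818}\right) = - \frac{45175}{818}$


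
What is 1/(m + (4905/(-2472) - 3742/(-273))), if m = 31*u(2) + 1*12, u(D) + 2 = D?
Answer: 224952/5336477 ≈ 0.042154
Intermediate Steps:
u(D) = -2 + D
m = 12 (m = 31*(-2 + 2) + 1*12 = 31*0 + 12 = 0 + 12 = 12)
1/(m + (4905/(-2472) - 3742/(-273))) = 1/(12 + (4905/(-2472) - 3742/(-273))) = 1/(12 + (4905*(-1/2472) - 3742*(-1/273))) = 1/(12 + (-1635/824 + 3742/273)) = 1/(12 + 2637053/224952) = 1/(5336477/224952) = 224952/5336477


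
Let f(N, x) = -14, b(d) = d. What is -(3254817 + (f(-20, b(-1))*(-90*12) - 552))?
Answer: -3269385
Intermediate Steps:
-(3254817 + (f(-20, b(-1))*(-90*12) - 552)) = -(3254817 + (-(-1260)*12 - 552)) = -(3254817 + (-14*(-1080) - 552)) = -(3254817 + (15120 - 552)) = -(3254817 + 14568) = -1*3269385 = -3269385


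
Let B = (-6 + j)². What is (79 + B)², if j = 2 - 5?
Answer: 25600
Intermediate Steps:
j = -3
B = 81 (B = (-6 - 3)² = (-9)² = 81)
(79 + B)² = (79 + 81)² = 160² = 25600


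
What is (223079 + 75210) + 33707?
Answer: 331996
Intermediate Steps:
(223079 + 75210) + 33707 = 298289 + 33707 = 331996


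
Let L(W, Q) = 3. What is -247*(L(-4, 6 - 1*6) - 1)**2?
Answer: -988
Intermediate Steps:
-247*(L(-4, 6 - 1*6) - 1)**2 = -247*(3 - 1)**2 = -247*2**2 = -247*4 = -988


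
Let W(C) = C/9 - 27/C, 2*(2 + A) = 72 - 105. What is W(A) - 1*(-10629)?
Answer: 7078517/666 ≈ 10628.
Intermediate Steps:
A = -37/2 (A = -2 + (72 - 105)/2 = -2 + (½)*(-33) = -2 - 33/2 = -37/2 ≈ -18.500)
W(C) = -27/C + C/9 (W(C) = C*(⅑) - 27/C = C/9 - 27/C = -27/C + C/9)
W(A) - 1*(-10629) = (-27/(-37/2) + (⅑)*(-37/2)) - 1*(-10629) = (-27*(-2/37) - 37/18) + 10629 = (54/37 - 37/18) + 10629 = -397/666 + 10629 = 7078517/666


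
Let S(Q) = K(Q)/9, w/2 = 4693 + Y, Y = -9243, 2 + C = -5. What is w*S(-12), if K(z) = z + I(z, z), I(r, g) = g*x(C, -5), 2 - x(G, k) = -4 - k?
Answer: 72800/3 ≈ 24267.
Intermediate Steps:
C = -7 (C = -2 - 5 = -7)
x(G, k) = 6 + k (x(G, k) = 2 - (-4 - k) = 2 + (4 + k) = 6 + k)
w = -9100 (w = 2*(4693 - 9243) = 2*(-4550) = -9100)
I(r, g) = g (I(r, g) = g*(6 - 5) = g*1 = g)
K(z) = 2*z (K(z) = z + z = 2*z)
S(Q) = 2*Q/9 (S(Q) = (2*Q)/9 = (2*Q)*(⅑) = 2*Q/9)
w*S(-12) = -18200*(-12)/9 = -9100*(-8/3) = 72800/3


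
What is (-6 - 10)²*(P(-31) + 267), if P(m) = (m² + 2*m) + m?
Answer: 290560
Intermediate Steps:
P(m) = m² + 3*m
(-6 - 10)²*(P(-31) + 267) = (-6 - 10)²*(-31*(3 - 31) + 267) = (-16)²*(-31*(-28) + 267) = 256*(868 + 267) = 256*1135 = 290560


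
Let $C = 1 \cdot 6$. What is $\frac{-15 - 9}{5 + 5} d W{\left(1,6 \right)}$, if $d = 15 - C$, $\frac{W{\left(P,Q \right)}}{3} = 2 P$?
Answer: $- \frac{648}{5} \approx -129.6$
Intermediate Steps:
$C = 6$
$W{\left(P,Q \right)} = 6 P$ ($W{\left(P,Q \right)} = 3 \cdot 2 P = 6 P$)
$d = 9$ ($d = 15 - 6 = 9$)
$\frac{-15 - 9}{5 + 5} d W{\left(1,6 \right)} = \frac{-15 - 9}{5 + 5} \cdot 9 \cdot 6 \cdot 1 = - \frac{24}{10} \cdot 9 \cdot 6 = \left(-24\right) \frac{1}{10} \cdot 9 \cdot 6 = \left(- \frac{12}{5}\right) 9 \cdot 6 = \left(- \frac{108}{5}\right) 6 = - \frac{648}{5}$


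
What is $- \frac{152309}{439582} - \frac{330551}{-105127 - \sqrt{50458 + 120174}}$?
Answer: $\frac{1235650607729731}{441640662291114} - \frac{661102 \sqrt{42658}}{11051515497} \approx 2.7855$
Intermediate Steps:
$- \frac{152309}{439582} - \frac{330551}{-105127 - \sqrt{50458 + 120174}} = \left(-152309\right) \frac{1}{439582} - \frac{330551}{-105127 - \sqrt{170632}} = - \frac{152309}{439582} - \frac{330551}{-105127 - 2 \sqrt{42658}}$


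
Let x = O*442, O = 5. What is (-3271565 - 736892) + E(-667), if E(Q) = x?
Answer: -4006247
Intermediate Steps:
x = 2210 (x = 5*442 = 2210)
E(Q) = 2210
(-3271565 - 736892) + E(-667) = (-3271565 - 736892) + 2210 = -4008457 + 2210 = -4006247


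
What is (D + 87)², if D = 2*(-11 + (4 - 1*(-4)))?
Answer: 6561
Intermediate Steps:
D = -6 (D = 2*(-11 + (4 + 4)) = 2*(-11 + 8) = 2*(-3) = -6)
(D + 87)² = (-6 + 87)² = 81² = 6561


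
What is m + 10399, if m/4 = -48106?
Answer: -182025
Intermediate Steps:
m = -192424 (m = 4*(-48106) = -192424)
m + 10399 = -192424 + 10399 = -182025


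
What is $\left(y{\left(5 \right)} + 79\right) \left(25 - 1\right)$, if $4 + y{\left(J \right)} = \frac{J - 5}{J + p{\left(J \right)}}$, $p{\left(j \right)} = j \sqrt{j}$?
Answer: $1800$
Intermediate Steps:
$p{\left(j \right)} = j^{\frac{3}{2}}$
$y{\left(J \right)} = -4 + \frac{-5 + J}{J + J^{\frac{3}{2}}}$ ($y{\left(J \right)} = -4 + \frac{J - 5}{J + J^{\frac{3}{2}}} = -4 + \frac{-5 + J}{J + J^{\frac{3}{2}}}$)
$\left(y{\left(5 \right)} + 79\right) \left(25 - 1\right) = \left(\frac{-5 - 4 \cdot 5^{\frac{3}{2}} - 15}{5 + 5^{\frac{3}{2}}} + 79\right) \left(25 - 1\right) = \left(\frac{-5 - 4 \cdot 5 \sqrt{5} - 15}{5 + 5 \sqrt{5}} + 79\right) 24 = \left(\frac{-5 - 20 \sqrt{5} - 15}{5 + 5 \sqrt{5}} + 79\right) 24 = \left(\frac{-20 - 20 \sqrt{5}}{5 + 5 \sqrt{5}} + 79\right) 24 = \left(79 + \frac{-20 - 20 \sqrt{5}}{5 + 5 \sqrt{5}}\right) 24 = 1896 + \frac{24 \left(-20 - 20 \sqrt{5}\right)}{5 + 5 \sqrt{5}}$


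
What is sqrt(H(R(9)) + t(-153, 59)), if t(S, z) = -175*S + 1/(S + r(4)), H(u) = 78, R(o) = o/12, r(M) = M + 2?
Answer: sqrt(11842170)/21 ≈ 163.87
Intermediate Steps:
r(M) = 2 + M
R(o) = o/12 (R(o) = o*(1/12) = o/12)
t(S, z) = 1/(6 + S) - 175*S (t(S, z) = -175*S + 1/(S + (2 + 4)) = -175*S + 1/(S + 6) = -175*S + 1/(6 + S) = 1/(6 + S) - 175*S)
sqrt(H(R(9)) + t(-153, 59)) = sqrt(78 + (1 - 1050*(-153) - 175*(-153)**2)/(6 - 153)) = sqrt(78 + (1 + 160650 - 175*23409)/(-147)) = sqrt(78 - (1 + 160650 - 4096575)/147) = sqrt(78 - 1/147*(-3935924)) = sqrt(78 + 3935924/147) = sqrt(3947390/147) = sqrt(11842170)/21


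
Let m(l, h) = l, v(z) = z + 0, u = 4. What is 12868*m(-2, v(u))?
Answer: -25736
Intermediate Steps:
v(z) = z
12868*m(-2, v(u)) = 12868*(-2) = -25736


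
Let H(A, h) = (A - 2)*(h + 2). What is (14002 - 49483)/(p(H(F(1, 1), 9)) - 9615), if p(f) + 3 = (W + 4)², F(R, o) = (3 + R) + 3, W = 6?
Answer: 35481/9518 ≈ 3.7278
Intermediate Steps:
F(R, o) = 6 + R
H(A, h) = (-2 + A)*(2 + h)
p(f) = 97 (p(f) = -3 + (6 + 4)² = -3 + 10² = -3 + 100 = 97)
(14002 - 49483)/(p(H(F(1, 1), 9)) - 9615) = (14002 - 49483)/(97 - 9615) = -35481/(-9518) = -35481*(-1/9518) = 35481/9518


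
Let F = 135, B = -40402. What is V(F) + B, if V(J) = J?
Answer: -40267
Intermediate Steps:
V(F) + B = 135 - 40402 = -40267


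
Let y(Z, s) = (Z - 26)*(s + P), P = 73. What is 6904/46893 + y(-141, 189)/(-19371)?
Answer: 22075694/9175397 ≈ 2.4060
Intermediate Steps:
y(Z, s) = (-26 + Z)*(73 + s) (y(Z, s) = (Z - 26)*(s + 73) = (-26 + Z)*(73 + s))
6904/46893 + y(-141, 189)/(-19371) = 6904/46893 + (-1898 - 26*189 + 73*(-141) - 141*189)/(-19371) = 6904*(1/46893) + (-1898 - 4914 - 10293 - 26649)*(-1/19371) = 6904/46893 - 43754*(-1/19371) = 6904/46893 + 43754/19371 = 22075694/9175397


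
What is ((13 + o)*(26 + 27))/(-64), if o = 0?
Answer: -689/64 ≈ -10.766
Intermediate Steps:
((13 + o)*(26 + 27))/(-64) = ((13 + 0)*(26 + 27))/(-64) = -13*53/64 = -1/64*689 = -689/64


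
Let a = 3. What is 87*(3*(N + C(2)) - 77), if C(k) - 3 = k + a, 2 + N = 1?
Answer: -4872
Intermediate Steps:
N = -1 (N = -2 + 1 = -1)
C(k) = 6 + k (C(k) = 3 + (k + 3) = 3 + (3 + k) = 6 + k)
87*(3*(N + C(2)) - 77) = 87*(3*(-1 + (6 + 2)) - 77) = 87*(3*(-1 + 8) - 77) = 87*(3*7 - 77) = 87*(21 - 77) = 87*(-56) = -4872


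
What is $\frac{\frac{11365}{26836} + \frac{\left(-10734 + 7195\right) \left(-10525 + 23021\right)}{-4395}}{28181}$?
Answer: $\frac{1186827608759}{3323786063820} \approx 0.35707$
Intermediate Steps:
$\frac{\frac{11365}{26836} + \frac{\left(-10734 + 7195\right) \left(-10525 + 23021\right)}{-4395}}{28181} = \left(11365 \cdot \frac{1}{26836} + \left(-3539\right) 12496 \left(- \frac{1}{4395}\right)\right) \frac{1}{28181} = \left(\frac{11365}{26836} - - \frac{44223344}{4395}\right) \frac{1}{28181} = \left(\frac{11365}{26836} + \frac{44223344}{4395}\right) \frac{1}{28181} = \frac{1186827608759}{117944220} \cdot \frac{1}{28181} = \frac{1186827608759}{3323786063820}$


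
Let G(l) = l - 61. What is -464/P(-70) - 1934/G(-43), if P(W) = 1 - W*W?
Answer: 4761461/254748 ≈ 18.691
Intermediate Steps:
P(W) = 1 - W**2
G(l) = -61 + l
-464/P(-70) - 1934/G(-43) = -464/(1 - 1*(-70)**2) - 1934/(-61 - 43) = -464/(1 - 1*4900) - 1934/(-104) = -464/(1 - 4900) - 1934*(-1/104) = -464/(-4899) + 967/52 = -464*(-1/4899) + 967/52 = 464/4899 + 967/52 = 4761461/254748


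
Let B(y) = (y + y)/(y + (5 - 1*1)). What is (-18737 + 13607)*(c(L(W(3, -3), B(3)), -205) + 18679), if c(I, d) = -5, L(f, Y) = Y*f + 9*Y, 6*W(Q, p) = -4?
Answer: -95797620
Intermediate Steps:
B(y) = 2*y/(4 + y) (B(y) = (2*y)/(y + (5 - 1)) = (2*y)/(y + 4) = (2*y)/(4 + y) = 2*y/(4 + y))
W(Q, p) = -2/3 (W(Q, p) = (1/6)*(-4) = -2/3)
L(f, Y) = 9*Y + Y*f
(-18737 + 13607)*(c(L(W(3, -3), B(3)), -205) + 18679) = (-18737 + 13607)*(-5 + 18679) = -5130*18674 = -95797620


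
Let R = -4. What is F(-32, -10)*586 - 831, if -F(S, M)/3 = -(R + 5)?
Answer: 927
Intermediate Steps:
F(S, M) = 3 (F(S, M) = -(-3)*(-4 + 5) = -(-3) = -3*(-1) = 3)
F(-32, -10)*586 - 831 = 3*586 - 831 = 1758 - 831 = 927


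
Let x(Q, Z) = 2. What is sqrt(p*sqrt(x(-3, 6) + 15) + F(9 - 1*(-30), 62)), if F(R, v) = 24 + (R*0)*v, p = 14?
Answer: sqrt(24 + 14*sqrt(17)) ≈ 9.0401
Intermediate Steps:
F(R, v) = 24 (F(R, v) = 24 + 0*v = 24 + 0 = 24)
sqrt(p*sqrt(x(-3, 6) + 15) + F(9 - 1*(-30), 62)) = sqrt(14*sqrt(2 + 15) + 24) = sqrt(14*sqrt(17) + 24) = sqrt(24 + 14*sqrt(17))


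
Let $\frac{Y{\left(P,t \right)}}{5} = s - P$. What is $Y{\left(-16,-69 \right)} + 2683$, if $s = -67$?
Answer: $2428$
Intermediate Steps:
$Y{\left(P,t \right)} = -335 - 5 P$ ($Y{\left(P,t \right)} = 5 \left(-67 - P\right) = -335 - 5 P$)
$Y{\left(-16,-69 \right)} + 2683 = \left(-335 - -80\right) + 2683 = \left(-335 + 80\right) + 2683 = -255 + 2683 = 2428$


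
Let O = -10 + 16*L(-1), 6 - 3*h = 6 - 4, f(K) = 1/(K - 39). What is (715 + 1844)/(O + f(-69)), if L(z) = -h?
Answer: -276372/3385 ≈ -81.646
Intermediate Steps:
f(K) = 1/(-39 + K)
h = 4/3 (h = 2 - (6 - 4)/3 = 2 - 1/3*2 = 2 - 2/3 = 4/3 ≈ 1.3333)
L(z) = -4/3 (L(z) = -1*4/3 = -4/3)
O = -94/3 (O = -10 + 16*(-4/3) = -10 - 64/3 = -94/3 ≈ -31.333)
(715 + 1844)/(O + f(-69)) = (715 + 1844)/(-94/3 + 1/(-39 - 69)) = 2559/(-94/3 + 1/(-108)) = 2559/(-94/3 - 1/108) = 2559/(-3385/108) = 2559*(-108/3385) = -276372/3385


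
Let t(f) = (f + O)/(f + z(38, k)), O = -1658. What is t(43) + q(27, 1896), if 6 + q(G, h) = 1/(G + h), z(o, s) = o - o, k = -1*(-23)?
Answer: -3601736/82689 ≈ -43.558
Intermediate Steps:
k = 23
z(o, s) = 0
q(G, h) = -6 + 1/(G + h)
t(f) = (-1658 + f)/f (t(f) = (f - 1658)/(f + 0) = (-1658 + f)/f)
t(43) + q(27, 1896) = (-1658 + 43)/43 + (1 - 6*27 - 6*1896)/(27 + 1896) = (1/43)*(-1615) + (1 - 162 - 11376)/1923 = -1615/43 + (1/1923)*(-11537) = -1615/43 - 11537/1923 = -3601736/82689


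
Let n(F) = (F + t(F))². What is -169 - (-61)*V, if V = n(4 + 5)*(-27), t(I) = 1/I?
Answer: -410671/3 ≈ -1.3689e+5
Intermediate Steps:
t(I) = 1/I
n(F) = (F + 1/F)²
V = -6724/3 (V = ((1 + (4 + 5)²)²/(4 + 5)²)*(-27) = ((1 + 9²)²/9²)*(-27) = ((1 + 81)²/81)*(-27) = ((1/81)*82²)*(-27) = ((1/81)*6724)*(-27) = (6724/81)*(-27) = -6724/3 ≈ -2241.3)
-169 - (-61)*V = -169 - (-61)*(-6724)/3 = -169 - 61*6724/3 = -169 - 410164/3 = -410671/3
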